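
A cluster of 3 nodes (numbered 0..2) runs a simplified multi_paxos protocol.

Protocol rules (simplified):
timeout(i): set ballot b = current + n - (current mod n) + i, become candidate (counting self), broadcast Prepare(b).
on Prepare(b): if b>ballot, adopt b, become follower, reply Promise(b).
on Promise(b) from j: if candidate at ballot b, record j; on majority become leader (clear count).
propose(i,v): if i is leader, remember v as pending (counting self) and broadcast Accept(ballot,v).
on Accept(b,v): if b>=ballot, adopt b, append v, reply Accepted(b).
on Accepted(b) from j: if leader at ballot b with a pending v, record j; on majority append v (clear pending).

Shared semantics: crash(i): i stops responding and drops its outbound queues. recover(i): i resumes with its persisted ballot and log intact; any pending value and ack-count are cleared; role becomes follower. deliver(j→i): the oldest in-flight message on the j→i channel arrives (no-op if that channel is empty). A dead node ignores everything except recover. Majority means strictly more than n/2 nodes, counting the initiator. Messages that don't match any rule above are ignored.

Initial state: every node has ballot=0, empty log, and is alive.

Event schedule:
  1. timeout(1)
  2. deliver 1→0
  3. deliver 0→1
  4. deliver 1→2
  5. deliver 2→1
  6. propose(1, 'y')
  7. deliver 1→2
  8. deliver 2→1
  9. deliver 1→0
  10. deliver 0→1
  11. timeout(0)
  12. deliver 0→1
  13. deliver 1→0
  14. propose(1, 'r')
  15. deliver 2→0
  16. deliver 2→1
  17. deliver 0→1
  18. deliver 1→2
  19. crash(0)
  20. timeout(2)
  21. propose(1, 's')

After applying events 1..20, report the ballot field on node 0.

6

e1 timeout(1): 1[cand,b=4,-]
e2 deliver 1→0: 0[foll,b=4,-]
e3 deliver 0→1: 1[lead,b=4,-]
e4 deliver 1→2: 2[foll,b=4,-]
e5 deliver 2→1: ·
e6 propose(1,'y'): ·
e7 deliver 1→2: 2[foll,b=4,y]
e8 deliver 2→1: 1[lead,b=4,y]
e9 deliver 1→0: 0[foll,b=4,y]
e10 deliver 0→1: ·
e11 timeout(0): 0[cand,b=6,y]
e12 deliver 0→1: 1[foll,b=6,y]
e13 deliver 1→0: 0[lead,b=6,y]
e14 propose(1,'r'): ·
e15 deliver 2→0: ·
e16 deliver 2→1: ·
e17 deliver 0→1: ·
e18 deliver 1→2: ·
e19 crash(0): 0[✗lead,b=6,y]
e20 timeout(2): 2[cand,b=8,y]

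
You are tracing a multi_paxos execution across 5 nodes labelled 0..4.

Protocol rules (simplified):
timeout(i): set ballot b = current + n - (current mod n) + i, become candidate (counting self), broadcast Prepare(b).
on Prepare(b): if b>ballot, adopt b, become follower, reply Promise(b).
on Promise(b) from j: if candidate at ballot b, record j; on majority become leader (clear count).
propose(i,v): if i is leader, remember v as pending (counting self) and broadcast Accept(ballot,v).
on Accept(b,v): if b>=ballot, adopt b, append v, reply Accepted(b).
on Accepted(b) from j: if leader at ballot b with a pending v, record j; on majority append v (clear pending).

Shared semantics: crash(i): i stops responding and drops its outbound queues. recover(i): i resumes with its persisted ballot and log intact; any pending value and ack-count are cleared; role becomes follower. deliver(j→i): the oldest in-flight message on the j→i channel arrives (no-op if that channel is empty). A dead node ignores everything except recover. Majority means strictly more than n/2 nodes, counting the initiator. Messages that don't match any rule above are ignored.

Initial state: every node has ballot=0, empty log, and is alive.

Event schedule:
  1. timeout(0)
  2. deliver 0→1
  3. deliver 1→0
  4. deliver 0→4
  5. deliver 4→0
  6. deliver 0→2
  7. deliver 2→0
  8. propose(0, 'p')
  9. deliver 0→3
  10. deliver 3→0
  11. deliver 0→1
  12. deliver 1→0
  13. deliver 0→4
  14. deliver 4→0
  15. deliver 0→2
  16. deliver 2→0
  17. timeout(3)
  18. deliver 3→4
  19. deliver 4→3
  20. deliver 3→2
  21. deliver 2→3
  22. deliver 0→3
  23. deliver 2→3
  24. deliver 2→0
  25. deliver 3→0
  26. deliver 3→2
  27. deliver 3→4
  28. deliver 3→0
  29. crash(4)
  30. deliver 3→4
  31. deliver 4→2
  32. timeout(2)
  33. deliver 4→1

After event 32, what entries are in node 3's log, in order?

empty

after 1 — timeout(0): n0:cand/b5/[-]
after 2 — deliver 0→1: n1:foll/b5/[-]
after 3 — deliver 1→0: ·
after 4 — deliver 0→4: n4:foll/b5/[-]
after 5 — deliver 4→0: n0:lead/b5/[-]
after 6 — deliver 0→2: n2:foll/b5/[-]
after 7 — deliver 2→0: ·
after 8 — propose(0,'p'): ·
after 9 — deliver 0→3: n3:foll/b5/[-]
after 10 — deliver 3→0: ·
after 11 — deliver 0→1: n1:foll/b5/[p]
after 12 — deliver 1→0: ·
after 13 — deliver 0→4: n4:foll/b5/[p]
after 14 — deliver 4→0: n0:lead/b5/[p]
after 15 — deliver 0→2: n2:foll/b5/[p]
after 16 — deliver 2→0: ·
after 17 — timeout(3): n3:cand/b13/[-]
after 18 — deliver 3→4: n4:foll/b13/[p]
after 19 — deliver 4→3: ·
after 20 — deliver 3→2: n2:foll/b13/[p]
after 21 — deliver 2→3: n3:lead/b13/[-]
after 22 — deliver 0→3: ·
after 23 — deliver 2→3: ·
after 24 — deliver 2→0: ·
after 25 — deliver 3→0: n0:foll/b13/[p]
after 26 — deliver 3→2: ·
after 27 — deliver 3→4: ·
after 28 — deliver 3→0: ·
after 29 — crash(4): n4:✗foll/b13/[p]
after 30 — deliver 3→4: ·
after 31 — deliver 4→2: ·
after 32 — timeout(2): n2:cand/b17/[p]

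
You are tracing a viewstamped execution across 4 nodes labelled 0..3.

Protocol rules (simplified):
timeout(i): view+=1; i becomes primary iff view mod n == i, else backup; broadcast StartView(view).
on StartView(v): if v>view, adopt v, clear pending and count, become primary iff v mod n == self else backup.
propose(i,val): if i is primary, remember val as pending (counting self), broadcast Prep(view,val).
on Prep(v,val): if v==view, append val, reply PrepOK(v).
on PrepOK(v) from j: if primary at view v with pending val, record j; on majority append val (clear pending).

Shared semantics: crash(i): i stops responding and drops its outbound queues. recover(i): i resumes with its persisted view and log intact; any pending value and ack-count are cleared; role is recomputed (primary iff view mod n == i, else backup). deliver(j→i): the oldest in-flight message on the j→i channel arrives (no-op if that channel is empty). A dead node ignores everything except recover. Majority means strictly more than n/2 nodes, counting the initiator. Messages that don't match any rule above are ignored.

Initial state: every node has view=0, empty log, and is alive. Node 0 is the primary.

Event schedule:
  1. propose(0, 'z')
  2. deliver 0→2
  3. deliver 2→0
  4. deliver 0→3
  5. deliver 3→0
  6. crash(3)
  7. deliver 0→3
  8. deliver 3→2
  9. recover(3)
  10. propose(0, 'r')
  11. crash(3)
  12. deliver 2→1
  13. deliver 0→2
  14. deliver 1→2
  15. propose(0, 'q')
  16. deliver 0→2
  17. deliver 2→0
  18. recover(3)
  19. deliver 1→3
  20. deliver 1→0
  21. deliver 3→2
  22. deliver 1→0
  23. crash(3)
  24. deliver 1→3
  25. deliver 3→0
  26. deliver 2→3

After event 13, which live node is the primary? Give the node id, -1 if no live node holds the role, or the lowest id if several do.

0

1. propose(0,'z'):  nop
2. deliver 0→2:  <2:back v0 z>
3. deliver 2→0:  nop
4. deliver 0→3:  <3:back v0 z>
5. deliver 3→0:  <0:prim v0 z>
6. crash(3):  <3:✗back v0 z>
7. deliver 0→3:  nop
8. deliver 3→2:  nop
9. recover(3):  <3:back v0 z>
10. propose(0,'r'):  nop
11. crash(3):  <3:✗back v0 z>
12. deliver 2→1:  nop
13. deliver 0→2:  <2:back v0 z,r>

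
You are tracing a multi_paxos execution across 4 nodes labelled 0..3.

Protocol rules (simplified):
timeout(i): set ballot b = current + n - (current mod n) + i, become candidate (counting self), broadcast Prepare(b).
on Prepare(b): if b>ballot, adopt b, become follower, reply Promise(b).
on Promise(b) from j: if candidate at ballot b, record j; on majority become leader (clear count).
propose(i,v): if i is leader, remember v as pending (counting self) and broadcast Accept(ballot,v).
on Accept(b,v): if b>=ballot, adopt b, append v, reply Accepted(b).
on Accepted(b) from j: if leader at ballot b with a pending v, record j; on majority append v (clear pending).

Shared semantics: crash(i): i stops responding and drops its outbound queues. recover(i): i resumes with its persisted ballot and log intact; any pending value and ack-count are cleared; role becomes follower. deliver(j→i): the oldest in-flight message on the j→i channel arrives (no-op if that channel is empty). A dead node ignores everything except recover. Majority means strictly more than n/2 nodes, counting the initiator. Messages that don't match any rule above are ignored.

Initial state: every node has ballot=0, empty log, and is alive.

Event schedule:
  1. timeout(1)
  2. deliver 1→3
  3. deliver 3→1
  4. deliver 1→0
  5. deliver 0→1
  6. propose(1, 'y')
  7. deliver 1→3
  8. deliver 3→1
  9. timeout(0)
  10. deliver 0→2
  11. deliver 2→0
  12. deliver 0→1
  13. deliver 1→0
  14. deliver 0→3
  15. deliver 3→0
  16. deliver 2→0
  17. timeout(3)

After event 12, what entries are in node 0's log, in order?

1. timeout(1):  <1:cand b5 ->
2. deliver 1→3:  <3:foll b5 ->
3. deliver 3→1:  nop
4. deliver 1→0:  <0:foll b5 ->
5. deliver 0→1:  <1:lead b5 ->
6. propose(1,'y'):  nop
7. deliver 1→3:  <3:foll b5 y>
8. deliver 3→1:  nop
9. timeout(0):  <0:cand b8 ->
10. deliver 0→2:  <2:foll b8 ->
11. deliver 2→0:  nop
12. deliver 0→1:  <1:foll b8 ->

empty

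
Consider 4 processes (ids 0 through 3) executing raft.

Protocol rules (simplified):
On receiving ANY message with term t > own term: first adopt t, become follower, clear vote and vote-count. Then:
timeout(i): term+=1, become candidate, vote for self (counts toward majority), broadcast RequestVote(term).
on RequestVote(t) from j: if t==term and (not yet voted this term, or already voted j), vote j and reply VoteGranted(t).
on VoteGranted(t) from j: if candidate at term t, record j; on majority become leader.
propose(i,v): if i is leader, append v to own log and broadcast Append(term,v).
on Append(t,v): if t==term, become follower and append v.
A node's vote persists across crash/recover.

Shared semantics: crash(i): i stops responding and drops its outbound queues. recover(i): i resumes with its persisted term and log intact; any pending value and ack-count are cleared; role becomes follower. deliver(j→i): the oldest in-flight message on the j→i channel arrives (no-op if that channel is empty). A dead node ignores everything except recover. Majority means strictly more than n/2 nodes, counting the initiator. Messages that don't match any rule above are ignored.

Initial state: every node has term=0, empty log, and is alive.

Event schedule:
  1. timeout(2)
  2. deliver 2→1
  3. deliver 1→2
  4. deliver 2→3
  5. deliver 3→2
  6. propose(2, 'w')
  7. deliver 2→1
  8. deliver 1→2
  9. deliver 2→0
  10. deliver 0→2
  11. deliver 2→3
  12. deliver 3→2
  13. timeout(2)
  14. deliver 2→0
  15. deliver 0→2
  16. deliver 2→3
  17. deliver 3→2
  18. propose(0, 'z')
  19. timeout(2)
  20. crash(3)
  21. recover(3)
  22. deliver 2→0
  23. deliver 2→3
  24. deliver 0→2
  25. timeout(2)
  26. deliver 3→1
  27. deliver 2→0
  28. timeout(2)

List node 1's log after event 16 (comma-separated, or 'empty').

w

e1 timeout(2): 2[cand,t=1,-]
e2 deliver 2→1: 1[foll,t=1,-]
e3 deliver 1→2: ·
e4 deliver 2→3: 3[foll,t=1,-]
e5 deliver 3→2: 2[lead,t=1,-]
e6 propose(2,'w'): 2[lead,t=1,w]
e7 deliver 2→1: 1[foll,t=1,w]
e8 deliver 1→2: ·
e9 deliver 2→0: 0[foll,t=1,-]
e10 deliver 0→2: ·
e11 deliver 2→3: 3[foll,t=1,w]
e12 deliver 3→2: ·
e13 timeout(2): 2[cand,t=2,w]
e14 deliver 2→0: 0[foll,t=1,w]
e15 deliver 0→2: ·
e16 deliver 2→3: 3[foll,t=2,w]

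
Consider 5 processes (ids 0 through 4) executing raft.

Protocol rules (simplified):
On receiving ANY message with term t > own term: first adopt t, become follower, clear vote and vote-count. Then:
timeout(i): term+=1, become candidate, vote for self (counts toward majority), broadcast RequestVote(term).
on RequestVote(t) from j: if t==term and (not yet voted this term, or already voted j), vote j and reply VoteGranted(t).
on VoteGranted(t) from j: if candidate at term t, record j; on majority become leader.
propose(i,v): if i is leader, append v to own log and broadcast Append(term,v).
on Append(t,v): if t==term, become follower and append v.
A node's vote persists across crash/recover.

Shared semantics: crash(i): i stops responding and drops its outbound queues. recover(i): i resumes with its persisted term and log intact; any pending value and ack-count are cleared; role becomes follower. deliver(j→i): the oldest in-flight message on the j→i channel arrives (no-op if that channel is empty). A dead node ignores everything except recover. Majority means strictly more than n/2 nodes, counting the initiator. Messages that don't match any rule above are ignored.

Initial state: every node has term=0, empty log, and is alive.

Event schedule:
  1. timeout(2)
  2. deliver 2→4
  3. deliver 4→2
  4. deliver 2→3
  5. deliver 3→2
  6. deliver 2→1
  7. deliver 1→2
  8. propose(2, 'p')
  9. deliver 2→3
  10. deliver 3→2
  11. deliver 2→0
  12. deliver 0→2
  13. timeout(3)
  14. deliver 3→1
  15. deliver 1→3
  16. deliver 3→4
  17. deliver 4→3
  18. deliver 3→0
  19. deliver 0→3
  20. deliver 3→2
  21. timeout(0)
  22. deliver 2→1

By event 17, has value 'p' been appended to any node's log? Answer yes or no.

yes

e1 timeout(2): 2[cand,t=1,-]
e2 deliver 2→4: 4[foll,t=1,-]
e3 deliver 4→2: ·
e4 deliver 2→3: 3[foll,t=1,-]
e5 deliver 3→2: 2[lead,t=1,-]
e6 deliver 2→1: 1[foll,t=1,-]
e7 deliver 1→2: ·
e8 propose(2,'p'): 2[lead,t=1,p]
e9 deliver 2→3: 3[foll,t=1,p]
e10 deliver 3→2: ·
e11 deliver 2→0: 0[foll,t=1,-]
e12 deliver 0→2: ·
e13 timeout(3): 3[cand,t=2,p]
e14 deliver 3→1: 1[foll,t=2,-]
e15 deliver 1→3: ·
e16 deliver 3→4: 4[foll,t=2,-]
e17 deliver 4→3: 3[lead,t=2,p]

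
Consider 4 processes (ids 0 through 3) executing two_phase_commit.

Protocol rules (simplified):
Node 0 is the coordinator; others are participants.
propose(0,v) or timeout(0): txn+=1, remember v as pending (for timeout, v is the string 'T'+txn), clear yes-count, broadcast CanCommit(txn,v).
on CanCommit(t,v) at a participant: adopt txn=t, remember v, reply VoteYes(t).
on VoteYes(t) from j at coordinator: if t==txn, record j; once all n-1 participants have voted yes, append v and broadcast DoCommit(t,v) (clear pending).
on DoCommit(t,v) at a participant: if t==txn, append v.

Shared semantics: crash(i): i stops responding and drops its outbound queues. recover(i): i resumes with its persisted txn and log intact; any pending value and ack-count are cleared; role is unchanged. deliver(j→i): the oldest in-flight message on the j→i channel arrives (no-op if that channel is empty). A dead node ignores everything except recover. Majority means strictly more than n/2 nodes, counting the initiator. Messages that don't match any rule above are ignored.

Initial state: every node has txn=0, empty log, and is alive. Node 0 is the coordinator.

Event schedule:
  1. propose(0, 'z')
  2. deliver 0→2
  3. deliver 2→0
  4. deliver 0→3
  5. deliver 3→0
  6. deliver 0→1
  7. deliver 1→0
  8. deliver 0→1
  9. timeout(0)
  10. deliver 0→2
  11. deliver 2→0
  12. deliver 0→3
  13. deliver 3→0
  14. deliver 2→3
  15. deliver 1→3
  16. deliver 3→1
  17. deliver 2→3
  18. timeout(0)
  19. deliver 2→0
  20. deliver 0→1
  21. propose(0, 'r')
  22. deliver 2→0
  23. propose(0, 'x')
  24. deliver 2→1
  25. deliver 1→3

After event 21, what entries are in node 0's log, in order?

z

e1 propose(0,'z'): 0[coor,t=1,-]
e2 deliver 0→2: 2[part,t=1,-]
e3 deliver 2→0: ·
e4 deliver 0→3: 3[part,t=1,-]
e5 deliver 3→0: ·
e6 deliver 0→1: 1[part,t=1,-]
e7 deliver 1→0: 0[coor,t=1,z]
e8 deliver 0→1: 1[part,t=1,z]
e9 timeout(0): 0[coor,t=2,z]
e10 deliver 0→2: 2[part,t=1,z]
e11 deliver 2→0: ·
e12 deliver 0→3: 3[part,t=1,z]
e13 deliver 3→0: ·
e14 deliver 2→3: ·
e15 deliver 1→3: ·
e16 deliver 3→1: ·
e17 deliver 2→3: ·
e18 timeout(0): 0[coor,t=3,z]
e19 deliver 2→0: ·
e20 deliver 0→1: 1[part,t=2,z]
e21 propose(0,'r'): 0[coor,t=4,z]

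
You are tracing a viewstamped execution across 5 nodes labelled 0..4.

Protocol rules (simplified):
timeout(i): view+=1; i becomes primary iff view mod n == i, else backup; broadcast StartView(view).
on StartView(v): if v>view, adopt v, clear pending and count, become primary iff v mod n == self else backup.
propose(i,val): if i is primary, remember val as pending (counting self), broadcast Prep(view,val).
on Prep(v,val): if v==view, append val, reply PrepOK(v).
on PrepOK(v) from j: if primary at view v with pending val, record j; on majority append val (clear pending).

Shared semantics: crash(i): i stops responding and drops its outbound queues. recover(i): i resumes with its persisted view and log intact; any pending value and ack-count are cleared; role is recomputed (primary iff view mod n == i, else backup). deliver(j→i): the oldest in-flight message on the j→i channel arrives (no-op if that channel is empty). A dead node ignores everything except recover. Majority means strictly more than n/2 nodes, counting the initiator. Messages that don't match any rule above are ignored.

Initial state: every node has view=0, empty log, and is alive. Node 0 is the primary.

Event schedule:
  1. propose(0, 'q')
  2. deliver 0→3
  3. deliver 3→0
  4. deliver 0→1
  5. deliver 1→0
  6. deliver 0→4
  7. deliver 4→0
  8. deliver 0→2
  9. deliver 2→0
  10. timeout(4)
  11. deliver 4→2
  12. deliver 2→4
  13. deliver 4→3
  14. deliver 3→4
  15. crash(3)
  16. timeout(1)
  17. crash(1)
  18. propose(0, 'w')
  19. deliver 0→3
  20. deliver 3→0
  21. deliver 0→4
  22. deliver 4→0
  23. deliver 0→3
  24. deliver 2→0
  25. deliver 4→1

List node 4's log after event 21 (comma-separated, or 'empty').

1. propose(0,'q'):  nop
2. deliver 0→3:  <3:back v0 q>
3. deliver 3→0:  nop
4. deliver 0→1:  <1:back v0 q>
5. deliver 1→0:  <0:prim v0 q>
6. deliver 0→4:  <4:back v0 q>
7. deliver 4→0:  nop
8. deliver 0→2:  <2:back v0 q>
9. deliver 2→0:  nop
10. timeout(4):  <4:back v1 q>
11. deliver 4→2:  <2:back v1 q>
12. deliver 2→4:  nop
13. deliver 4→3:  <3:back v1 q>
14. deliver 3→4:  nop
15. crash(3):  <3:✗back v1 q>
16. timeout(1):  <1:prim v1 q>
17. crash(1):  <1:✗prim v1 q>
18. propose(0,'w'):  nop
19. deliver 0→3:  nop
20. deliver 3→0:  nop
21. deliver 0→4:  nop

q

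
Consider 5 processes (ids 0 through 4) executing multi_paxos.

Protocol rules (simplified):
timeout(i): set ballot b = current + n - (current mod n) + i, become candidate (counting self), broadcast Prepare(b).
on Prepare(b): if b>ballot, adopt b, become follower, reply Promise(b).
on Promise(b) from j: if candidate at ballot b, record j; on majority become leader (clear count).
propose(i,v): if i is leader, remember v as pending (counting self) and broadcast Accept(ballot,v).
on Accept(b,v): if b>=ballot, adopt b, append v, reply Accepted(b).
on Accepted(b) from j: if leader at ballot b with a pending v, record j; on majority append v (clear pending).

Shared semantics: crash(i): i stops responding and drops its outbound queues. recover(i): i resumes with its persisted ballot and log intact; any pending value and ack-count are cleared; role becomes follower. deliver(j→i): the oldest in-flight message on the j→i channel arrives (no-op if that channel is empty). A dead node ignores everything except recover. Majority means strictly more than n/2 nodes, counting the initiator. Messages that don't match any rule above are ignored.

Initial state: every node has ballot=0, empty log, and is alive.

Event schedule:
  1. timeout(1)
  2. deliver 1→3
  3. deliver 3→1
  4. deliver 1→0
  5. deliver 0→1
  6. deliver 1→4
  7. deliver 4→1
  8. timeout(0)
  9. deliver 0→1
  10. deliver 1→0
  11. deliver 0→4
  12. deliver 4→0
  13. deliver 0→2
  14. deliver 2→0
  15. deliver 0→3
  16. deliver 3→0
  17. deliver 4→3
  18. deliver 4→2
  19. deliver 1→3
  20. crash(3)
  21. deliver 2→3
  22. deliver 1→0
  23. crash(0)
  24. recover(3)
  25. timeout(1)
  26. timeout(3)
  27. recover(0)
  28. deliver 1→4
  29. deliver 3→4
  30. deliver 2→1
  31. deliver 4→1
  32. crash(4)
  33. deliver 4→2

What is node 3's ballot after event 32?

[1] timeout(1) → N1(cand b6 [-])
[2] deliver 1→3 → N3(foll b6 [-])
[3] deliver 3→1 → ∅
[4] deliver 1→0 → N0(foll b6 [-])
[5] deliver 0→1 → N1(lead b6 [-])
[6] deliver 1→4 → N4(foll b6 [-])
[7] deliver 4→1 → ∅
[8] timeout(0) → N0(cand b10 [-])
[9] deliver 0→1 → N1(foll b10 [-])
[10] deliver 1→0 → ∅
[11] deliver 0→4 → N4(foll b10 [-])
[12] deliver 4→0 → N0(lead b10 [-])
[13] deliver 0→2 → N2(foll b10 [-])
[14] deliver 2→0 → ∅
[15] deliver 0→3 → N3(foll b10 [-])
[16] deliver 3→0 → ∅
[17] deliver 4→3 → ∅
[18] deliver 4→2 → ∅
[19] deliver 1→3 → ∅
[20] crash(3) → N3(✗foll b10 [-])
[21] deliver 2→3 → ∅
[22] deliver 1→0 → ∅
[23] crash(0) → N0(✗lead b10 [-])
[24] recover(3) → N3(foll b10 [-])
[25] timeout(1) → N1(cand b16 [-])
[26] timeout(3) → N3(cand b18 [-])
[27] recover(0) → N0(foll b10 [-])
[28] deliver 1→4 → N4(foll b16 [-])
[29] deliver 3→4 → N4(foll b18 [-])
[30] deliver 2→1 → ∅
[31] deliver 4→1 → ∅
[32] crash(4) → N4(✗foll b18 [-])

18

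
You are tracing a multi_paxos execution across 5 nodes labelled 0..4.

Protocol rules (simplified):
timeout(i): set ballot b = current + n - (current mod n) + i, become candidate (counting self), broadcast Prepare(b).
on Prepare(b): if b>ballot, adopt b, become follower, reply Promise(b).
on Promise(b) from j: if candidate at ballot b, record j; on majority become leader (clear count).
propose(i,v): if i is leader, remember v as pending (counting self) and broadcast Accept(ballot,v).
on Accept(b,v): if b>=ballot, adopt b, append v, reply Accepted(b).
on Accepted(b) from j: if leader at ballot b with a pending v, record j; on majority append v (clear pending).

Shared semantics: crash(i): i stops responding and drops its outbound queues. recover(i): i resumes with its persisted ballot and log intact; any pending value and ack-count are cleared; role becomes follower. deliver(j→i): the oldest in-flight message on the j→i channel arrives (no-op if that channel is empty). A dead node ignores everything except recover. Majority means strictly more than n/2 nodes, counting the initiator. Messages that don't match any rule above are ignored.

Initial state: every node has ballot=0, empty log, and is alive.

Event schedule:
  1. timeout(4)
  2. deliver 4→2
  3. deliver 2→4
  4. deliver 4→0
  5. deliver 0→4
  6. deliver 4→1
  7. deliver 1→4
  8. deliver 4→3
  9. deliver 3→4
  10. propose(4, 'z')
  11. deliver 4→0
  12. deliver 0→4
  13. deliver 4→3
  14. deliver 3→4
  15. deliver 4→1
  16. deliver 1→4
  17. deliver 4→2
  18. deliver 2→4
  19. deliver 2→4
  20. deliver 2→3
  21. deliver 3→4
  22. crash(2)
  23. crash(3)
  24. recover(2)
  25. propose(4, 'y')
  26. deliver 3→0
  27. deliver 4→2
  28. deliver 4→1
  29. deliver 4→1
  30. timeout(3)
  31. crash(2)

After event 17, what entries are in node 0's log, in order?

after 1 — timeout(4): n4:cand/b9/[-]
after 2 — deliver 4→2: n2:foll/b9/[-]
after 3 — deliver 2→4: ·
after 4 — deliver 4→0: n0:foll/b9/[-]
after 5 — deliver 0→4: n4:lead/b9/[-]
after 6 — deliver 4→1: n1:foll/b9/[-]
after 7 — deliver 1→4: ·
after 8 — deliver 4→3: n3:foll/b9/[-]
after 9 — deliver 3→4: ·
after 10 — propose(4,'z'): ·
after 11 — deliver 4→0: n0:foll/b9/[z]
after 12 — deliver 0→4: ·
after 13 — deliver 4→3: n3:foll/b9/[z]
after 14 — deliver 3→4: n4:lead/b9/[z]
after 15 — deliver 4→1: n1:foll/b9/[z]
after 16 — deliver 1→4: ·
after 17 — deliver 4→2: n2:foll/b9/[z]

z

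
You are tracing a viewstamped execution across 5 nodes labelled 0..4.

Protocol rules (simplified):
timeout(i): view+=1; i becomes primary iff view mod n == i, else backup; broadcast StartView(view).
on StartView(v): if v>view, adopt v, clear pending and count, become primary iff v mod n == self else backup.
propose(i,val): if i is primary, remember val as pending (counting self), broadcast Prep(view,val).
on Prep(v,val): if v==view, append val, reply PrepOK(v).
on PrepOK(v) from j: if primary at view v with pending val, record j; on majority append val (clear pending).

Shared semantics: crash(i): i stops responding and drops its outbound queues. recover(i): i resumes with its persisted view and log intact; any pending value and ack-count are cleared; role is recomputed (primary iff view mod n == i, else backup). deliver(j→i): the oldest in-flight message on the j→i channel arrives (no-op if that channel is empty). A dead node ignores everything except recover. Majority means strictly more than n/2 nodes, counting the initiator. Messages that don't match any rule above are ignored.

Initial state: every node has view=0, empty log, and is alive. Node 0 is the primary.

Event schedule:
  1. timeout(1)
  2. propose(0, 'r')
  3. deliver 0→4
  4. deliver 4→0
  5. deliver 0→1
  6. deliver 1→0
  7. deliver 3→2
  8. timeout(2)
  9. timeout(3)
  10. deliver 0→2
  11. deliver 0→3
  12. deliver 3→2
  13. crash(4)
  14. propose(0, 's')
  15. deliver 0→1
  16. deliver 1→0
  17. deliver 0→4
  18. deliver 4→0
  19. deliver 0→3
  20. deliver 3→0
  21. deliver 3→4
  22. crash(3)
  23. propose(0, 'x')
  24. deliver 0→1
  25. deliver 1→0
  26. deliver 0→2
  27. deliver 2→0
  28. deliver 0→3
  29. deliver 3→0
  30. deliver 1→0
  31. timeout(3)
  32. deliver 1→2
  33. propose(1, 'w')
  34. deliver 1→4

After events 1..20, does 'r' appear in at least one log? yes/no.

yes

step 1 timeout(1): 1={prim,v=1,log=-}
step 2 propose(0,'r'): —
step 3 deliver 0→4: 4={back,v=0,log=r}
step 4 deliver 4→0: —
step 5 deliver 0→1: —
step 6 deliver 1→0: 0={back,v=1,log=-}
step 7 deliver 3→2: —
step 8 timeout(2): 2={back,v=1,log=-}
step 9 timeout(3): 3={back,v=1,log=-}
step 10 deliver 0→2: —
step 11 deliver 0→3: —
step 12 deliver 3→2: —
step 13 crash(4): 4={✗back,v=0,log=r}
step 14 propose(0,'s'): —
step 15 deliver 0→1: —
step 16 deliver 1→0: —
step 17 deliver 0→4: —
step 18 deliver 4→0: —
step 19 deliver 0→3: —
step 20 deliver 3→0: —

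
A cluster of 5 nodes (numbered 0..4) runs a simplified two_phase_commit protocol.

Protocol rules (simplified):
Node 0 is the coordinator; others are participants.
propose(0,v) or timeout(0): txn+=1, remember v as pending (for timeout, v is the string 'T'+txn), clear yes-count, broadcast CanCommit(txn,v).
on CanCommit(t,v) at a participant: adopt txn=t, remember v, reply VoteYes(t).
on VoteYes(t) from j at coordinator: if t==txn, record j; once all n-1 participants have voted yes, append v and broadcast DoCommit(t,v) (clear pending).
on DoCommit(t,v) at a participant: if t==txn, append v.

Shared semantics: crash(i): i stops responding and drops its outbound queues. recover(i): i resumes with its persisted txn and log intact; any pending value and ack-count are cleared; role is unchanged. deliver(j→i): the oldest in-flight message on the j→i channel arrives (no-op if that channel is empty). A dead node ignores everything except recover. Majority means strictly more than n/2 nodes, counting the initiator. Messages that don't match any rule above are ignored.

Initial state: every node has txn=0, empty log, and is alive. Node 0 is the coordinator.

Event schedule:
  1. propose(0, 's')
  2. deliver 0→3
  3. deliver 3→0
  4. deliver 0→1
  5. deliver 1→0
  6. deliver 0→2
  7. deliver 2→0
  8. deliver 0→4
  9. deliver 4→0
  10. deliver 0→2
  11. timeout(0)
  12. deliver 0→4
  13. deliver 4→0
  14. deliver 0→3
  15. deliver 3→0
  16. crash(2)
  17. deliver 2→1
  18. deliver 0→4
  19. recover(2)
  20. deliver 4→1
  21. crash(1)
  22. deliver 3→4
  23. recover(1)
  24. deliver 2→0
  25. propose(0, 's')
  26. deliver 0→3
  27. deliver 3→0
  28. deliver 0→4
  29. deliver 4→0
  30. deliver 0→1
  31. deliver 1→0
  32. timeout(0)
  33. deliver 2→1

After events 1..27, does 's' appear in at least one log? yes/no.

1. propose(0,'s'):  <0:coor t1 ->
2. deliver 0→3:  <3:part t1 ->
3. deliver 3→0:  nop
4. deliver 0→1:  <1:part t1 ->
5. deliver 1→0:  nop
6. deliver 0→2:  <2:part t1 ->
7. deliver 2→0:  nop
8. deliver 0→4:  <4:part t1 ->
9. deliver 4→0:  <0:coor t1 s>
10. deliver 0→2:  <2:part t1 s>
11. timeout(0):  <0:coor t2 s>
12. deliver 0→4:  <4:part t1 s>
13. deliver 4→0:  nop
14. deliver 0→3:  <3:part t1 s>
15. deliver 3→0:  nop
16. crash(2):  <2:✗part t1 s>
17. deliver 2→1:  nop
18. deliver 0→4:  <4:part t2 s>
19. recover(2):  <2:part t1 s>
20. deliver 4→1:  nop
21. crash(1):  <1:✗part t1 ->
22. deliver 3→4:  nop
23. recover(1):  <1:part t1 ->
24. deliver 2→0:  nop
25. propose(0,'s'):  <0:coor t3 s>
26. deliver 0→3:  <3:part t2 s>
27. deliver 3→0:  nop

yes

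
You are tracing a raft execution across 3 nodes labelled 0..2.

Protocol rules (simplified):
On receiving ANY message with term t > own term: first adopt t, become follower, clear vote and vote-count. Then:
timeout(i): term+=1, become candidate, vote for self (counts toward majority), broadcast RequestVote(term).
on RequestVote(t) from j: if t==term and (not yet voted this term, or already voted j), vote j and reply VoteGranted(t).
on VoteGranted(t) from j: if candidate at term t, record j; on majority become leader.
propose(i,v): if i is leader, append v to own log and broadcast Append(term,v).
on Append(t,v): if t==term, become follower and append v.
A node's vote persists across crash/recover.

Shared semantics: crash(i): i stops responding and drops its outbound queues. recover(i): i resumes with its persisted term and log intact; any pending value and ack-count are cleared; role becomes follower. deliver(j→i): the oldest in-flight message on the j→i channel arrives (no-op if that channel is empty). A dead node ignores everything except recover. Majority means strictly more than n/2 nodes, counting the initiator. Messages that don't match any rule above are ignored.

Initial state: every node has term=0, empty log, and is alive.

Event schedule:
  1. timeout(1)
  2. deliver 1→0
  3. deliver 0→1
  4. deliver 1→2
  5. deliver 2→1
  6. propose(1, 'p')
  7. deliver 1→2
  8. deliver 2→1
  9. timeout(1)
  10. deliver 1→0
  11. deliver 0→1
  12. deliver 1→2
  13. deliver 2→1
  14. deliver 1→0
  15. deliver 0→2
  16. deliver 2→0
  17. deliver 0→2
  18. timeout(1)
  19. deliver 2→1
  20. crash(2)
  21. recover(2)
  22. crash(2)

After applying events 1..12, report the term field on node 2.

2

after 1 — timeout(1): n1:cand/t1/[-]
after 2 — deliver 1→0: n0:foll/t1/[-]
after 3 — deliver 0→1: n1:lead/t1/[-]
after 4 — deliver 1→2: n2:foll/t1/[-]
after 5 — deliver 2→1: ·
after 6 — propose(1,'p'): n1:lead/t1/[p]
after 7 — deliver 1→2: n2:foll/t1/[p]
after 8 — deliver 2→1: ·
after 9 — timeout(1): n1:cand/t2/[p]
after 10 — deliver 1→0: n0:foll/t1/[p]
after 11 — deliver 0→1: ·
after 12 — deliver 1→2: n2:foll/t2/[p]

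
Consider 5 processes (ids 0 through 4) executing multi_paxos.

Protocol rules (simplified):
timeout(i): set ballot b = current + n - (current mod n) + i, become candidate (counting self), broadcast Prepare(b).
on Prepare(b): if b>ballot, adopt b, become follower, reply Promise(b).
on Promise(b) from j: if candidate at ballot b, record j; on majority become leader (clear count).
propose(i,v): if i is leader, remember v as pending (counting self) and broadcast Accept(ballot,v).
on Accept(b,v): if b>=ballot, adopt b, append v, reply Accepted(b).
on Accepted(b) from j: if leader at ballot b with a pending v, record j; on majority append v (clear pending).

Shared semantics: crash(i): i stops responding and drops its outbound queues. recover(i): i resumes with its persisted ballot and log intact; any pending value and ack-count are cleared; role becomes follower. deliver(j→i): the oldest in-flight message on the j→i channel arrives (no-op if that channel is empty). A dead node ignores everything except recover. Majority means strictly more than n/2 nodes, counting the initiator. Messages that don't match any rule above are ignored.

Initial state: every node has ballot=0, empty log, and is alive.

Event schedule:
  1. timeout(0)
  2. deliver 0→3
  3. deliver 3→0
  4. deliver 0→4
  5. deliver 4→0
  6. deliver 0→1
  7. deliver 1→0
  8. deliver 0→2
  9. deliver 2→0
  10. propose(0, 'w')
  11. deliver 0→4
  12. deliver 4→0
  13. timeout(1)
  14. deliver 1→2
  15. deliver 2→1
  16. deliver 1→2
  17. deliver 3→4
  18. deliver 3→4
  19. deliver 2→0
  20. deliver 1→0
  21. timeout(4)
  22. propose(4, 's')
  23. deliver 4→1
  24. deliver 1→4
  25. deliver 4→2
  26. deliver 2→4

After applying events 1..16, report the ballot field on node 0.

5

e1 timeout(0): 0[cand,b=5,-]
e2 deliver 0→3: 3[foll,b=5,-]
e3 deliver 3→0: ·
e4 deliver 0→4: 4[foll,b=5,-]
e5 deliver 4→0: 0[lead,b=5,-]
e6 deliver 0→1: 1[foll,b=5,-]
e7 deliver 1→0: ·
e8 deliver 0→2: 2[foll,b=5,-]
e9 deliver 2→0: ·
e10 propose(0,'w'): ·
e11 deliver 0→4: 4[foll,b=5,w]
e12 deliver 4→0: ·
e13 timeout(1): 1[cand,b=11,-]
e14 deliver 1→2: 2[foll,b=11,-]
e15 deliver 2→1: ·
e16 deliver 1→2: ·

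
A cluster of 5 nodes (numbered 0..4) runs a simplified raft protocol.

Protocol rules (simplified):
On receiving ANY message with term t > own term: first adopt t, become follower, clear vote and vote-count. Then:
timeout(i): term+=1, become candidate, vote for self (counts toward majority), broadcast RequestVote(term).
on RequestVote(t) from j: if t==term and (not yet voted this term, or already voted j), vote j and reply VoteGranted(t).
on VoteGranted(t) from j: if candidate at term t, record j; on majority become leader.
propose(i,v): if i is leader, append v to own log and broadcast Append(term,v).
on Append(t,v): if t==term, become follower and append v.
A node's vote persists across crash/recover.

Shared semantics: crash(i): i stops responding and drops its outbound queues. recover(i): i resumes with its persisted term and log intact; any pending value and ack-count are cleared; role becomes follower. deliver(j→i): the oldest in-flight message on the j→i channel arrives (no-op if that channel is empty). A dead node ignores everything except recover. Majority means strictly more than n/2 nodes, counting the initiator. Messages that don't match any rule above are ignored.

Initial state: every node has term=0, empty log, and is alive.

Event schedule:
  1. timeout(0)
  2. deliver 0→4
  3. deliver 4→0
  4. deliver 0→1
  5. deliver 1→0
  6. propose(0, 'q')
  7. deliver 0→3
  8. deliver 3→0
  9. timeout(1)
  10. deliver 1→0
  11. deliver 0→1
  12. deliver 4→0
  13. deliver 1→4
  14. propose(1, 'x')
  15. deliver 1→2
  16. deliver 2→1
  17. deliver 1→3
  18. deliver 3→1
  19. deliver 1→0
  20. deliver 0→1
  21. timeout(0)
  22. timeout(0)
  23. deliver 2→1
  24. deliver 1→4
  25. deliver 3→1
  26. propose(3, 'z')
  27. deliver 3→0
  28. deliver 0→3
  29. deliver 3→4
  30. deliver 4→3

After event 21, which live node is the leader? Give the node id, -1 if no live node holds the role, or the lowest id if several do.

1

after 1 — timeout(0): n0:cand/t1/[-]
after 2 — deliver 0→4: n4:foll/t1/[-]
after 3 — deliver 4→0: ·
after 4 — deliver 0→1: n1:foll/t1/[-]
after 5 — deliver 1→0: n0:lead/t1/[-]
after 6 — propose(0,'q'): n0:lead/t1/[q]
after 7 — deliver 0→3: n3:foll/t1/[-]
after 8 — deliver 3→0: ·
after 9 — timeout(1): n1:cand/t2/[-]
after 10 — deliver 1→0: n0:foll/t2/[q]
after 11 — deliver 0→1: ·
after 12 — deliver 4→0: ·
after 13 — deliver 1→4: n4:foll/t2/[-]
after 14 — propose(1,'x'): ·
after 15 — deliver 1→2: n2:foll/t2/[-]
after 16 — deliver 2→1: ·
after 17 — deliver 1→3: n3:foll/t2/[-]
after 18 — deliver 3→1: n1:lead/t2/[-]
after 19 — deliver 1→0: ·
after 20 — deliver 0→1: ·
after 21 — timeout(0): n0:cand/t3/[q]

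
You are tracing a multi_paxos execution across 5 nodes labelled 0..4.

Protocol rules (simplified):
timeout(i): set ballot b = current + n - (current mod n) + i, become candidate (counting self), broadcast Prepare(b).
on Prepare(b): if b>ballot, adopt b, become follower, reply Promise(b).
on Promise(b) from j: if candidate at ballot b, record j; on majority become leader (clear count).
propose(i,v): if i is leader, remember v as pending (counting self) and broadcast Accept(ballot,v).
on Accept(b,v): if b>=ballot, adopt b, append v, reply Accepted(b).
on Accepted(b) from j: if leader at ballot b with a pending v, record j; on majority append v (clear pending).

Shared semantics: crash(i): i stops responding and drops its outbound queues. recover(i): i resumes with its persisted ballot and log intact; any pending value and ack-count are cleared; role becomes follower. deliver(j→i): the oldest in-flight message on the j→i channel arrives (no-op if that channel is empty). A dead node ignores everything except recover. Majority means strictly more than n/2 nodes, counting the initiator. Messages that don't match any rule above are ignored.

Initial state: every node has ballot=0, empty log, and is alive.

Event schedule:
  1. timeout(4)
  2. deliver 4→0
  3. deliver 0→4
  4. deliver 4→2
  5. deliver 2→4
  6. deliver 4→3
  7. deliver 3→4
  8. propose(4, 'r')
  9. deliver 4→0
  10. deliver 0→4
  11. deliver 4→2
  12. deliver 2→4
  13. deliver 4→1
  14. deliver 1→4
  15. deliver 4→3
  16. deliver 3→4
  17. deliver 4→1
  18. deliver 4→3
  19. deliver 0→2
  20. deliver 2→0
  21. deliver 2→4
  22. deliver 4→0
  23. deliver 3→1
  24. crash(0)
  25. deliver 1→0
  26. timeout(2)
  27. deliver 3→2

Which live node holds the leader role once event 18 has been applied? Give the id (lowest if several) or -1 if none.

4

1. timeout(4):  <4:cand b9 ->
2. deliver 4→0:  <0:foll b9 ->
3. deliver 0→4:  nop
4. deliver 4→2:  <2:foll b9 ->
5. deliver 2→4:  <4:lead b9 ->
6. deliver 4→3:  <3:foll b9 ->
7. deliver 3→4:  nop
8. propose(4,'r'):  nop
9. deliver 4→0:  <0:foll b9 r>
10. deliver 0→4:  nop
11. deliver 4→2:  <2:foll b9 r>
12. deliver 2→4:  <4:lead b9 r>
13. deliver 4→1:  <1:foll b9 ->
14. deliver 1→4:  nop
15. deliver 4→3:  <3:foll b9 r>
16. deliver 3→4:  nop
17. deliver 4→1:  <1:foll b9 r>
18. deliver 4→3:  nop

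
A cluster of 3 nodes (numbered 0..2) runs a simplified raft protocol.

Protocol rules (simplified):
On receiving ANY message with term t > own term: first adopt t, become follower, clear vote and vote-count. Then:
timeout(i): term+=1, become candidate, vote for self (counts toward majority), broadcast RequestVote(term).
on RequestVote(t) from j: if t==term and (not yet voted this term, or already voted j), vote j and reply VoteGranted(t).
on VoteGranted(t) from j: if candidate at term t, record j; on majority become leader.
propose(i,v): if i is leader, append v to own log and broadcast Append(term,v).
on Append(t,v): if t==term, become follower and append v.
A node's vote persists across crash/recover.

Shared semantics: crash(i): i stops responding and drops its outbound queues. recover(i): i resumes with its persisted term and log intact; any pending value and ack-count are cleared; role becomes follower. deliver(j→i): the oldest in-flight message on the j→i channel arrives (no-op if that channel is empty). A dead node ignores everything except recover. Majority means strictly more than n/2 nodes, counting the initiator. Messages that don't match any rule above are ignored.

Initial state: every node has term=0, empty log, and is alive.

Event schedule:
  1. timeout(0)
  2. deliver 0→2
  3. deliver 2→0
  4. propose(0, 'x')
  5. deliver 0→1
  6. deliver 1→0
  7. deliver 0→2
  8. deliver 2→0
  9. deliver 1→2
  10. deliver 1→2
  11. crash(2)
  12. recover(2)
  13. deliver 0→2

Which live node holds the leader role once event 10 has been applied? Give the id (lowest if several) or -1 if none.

1. timeout(0):  <0:cand t1 ->
2. deliver 0→2:  <2:foll t1 ->
3. deliver 2→0:  <0:lead t1 ->
4. propose(0,'x'):  <0:lead t1 x>
5. deliver 0→1:  <1:foll t1 ->
6. deliver 1→0:  nop
7. deliver 0→2:  <2:foll t1 x>
8. deliver 2→0:  nop
9. deliver 1→2:  nop
10. deliver 1→2:  nop

0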